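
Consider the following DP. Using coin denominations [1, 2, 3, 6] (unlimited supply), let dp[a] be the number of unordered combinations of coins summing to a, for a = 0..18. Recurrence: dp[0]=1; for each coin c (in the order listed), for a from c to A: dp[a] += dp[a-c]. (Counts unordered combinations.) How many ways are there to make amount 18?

64

after  coin     0     1     2     3     4     5     6     7     8     9    10    11    12    13    14    15    16    17    18
          1     1     1     1     1     1     1     1     1     1     1     1     1     1     1     1     1     1     1     1
          2     1     1     2     2     3     3     4     4     5     5     6     6     7     7     8     8     9     9    10
          3     1     1     2     3     4     5     7     8    10    12    14    16    19    21    24    27    30    33    37
          6     1     1     2     3     4     5     8     9    12    15    18    21    27    30    36    42    48    54    64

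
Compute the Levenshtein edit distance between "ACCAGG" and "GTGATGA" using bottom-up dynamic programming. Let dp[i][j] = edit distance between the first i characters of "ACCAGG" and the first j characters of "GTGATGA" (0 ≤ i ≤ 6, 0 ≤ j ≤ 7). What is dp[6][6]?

4

   ''  G  T  G  A  T  G  A
''  0  1  2  3  4  5  6  7
 A  1  1  2  3  3  4  5  6
 C  2  2  2  3  4  4  5  6
 C  3  3  3  3  4  5  5  6
 A  4  4  4  4  3  4  5  5
 G  5  4  5  4  4  4  4  5
 G  6  5  5  5  5  5  4  5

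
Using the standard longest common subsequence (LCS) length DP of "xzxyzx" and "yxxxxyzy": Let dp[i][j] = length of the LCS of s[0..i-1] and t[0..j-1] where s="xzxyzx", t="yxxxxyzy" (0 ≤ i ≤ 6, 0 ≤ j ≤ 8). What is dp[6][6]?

3

   ''  y  x  x  x  x  y  z  y
''  0  0  0  0  0  0  0  0  0
 x  0  0  1  1  1  1  1  1  1
 z  0  0  1  1  1  1  1  2  2
 x  0  0  1  2  2  2  2  2  2
 y  0  1  1  2  2  2  3  3  3
 z  0  1  1  2  2  2  3  4  4
 x  0  1  2  2  3  3  3  4  4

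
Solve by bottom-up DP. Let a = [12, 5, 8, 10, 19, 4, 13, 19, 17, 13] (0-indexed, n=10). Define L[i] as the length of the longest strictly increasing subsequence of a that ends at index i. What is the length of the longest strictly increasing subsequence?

5

   i    0    1    2    3    4    5    6    7    8    9
a[i]   12    5    8   10   19    4   13   19   17   13
L[i]    1    1    2    3    4    1    4    5    5    4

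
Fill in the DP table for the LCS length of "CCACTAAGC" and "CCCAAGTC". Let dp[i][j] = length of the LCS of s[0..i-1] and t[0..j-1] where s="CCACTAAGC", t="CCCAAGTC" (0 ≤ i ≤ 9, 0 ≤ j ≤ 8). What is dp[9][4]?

   ''  C  C  C  A  A  G  T  C
''  0  0  0  0  0  0  0  0  0
 C  0  1  1  1  1  1  1  1  1
 C  0  1  2  2  2  2  2  2  2
 A  0  1  2  2  3  3  3  3  3
 C  0  1  2  3  3  3  3  3  4
 T  0  1  2  3  3  3  3  4  4
 A  0  1  2  3  4  4  4  4  4
 A  0  1  2  3  4  5  5  5  5
 G  0  1  2  3  4  5  6  6  6
 C  0  1  2  3  4  5  6  6  7

4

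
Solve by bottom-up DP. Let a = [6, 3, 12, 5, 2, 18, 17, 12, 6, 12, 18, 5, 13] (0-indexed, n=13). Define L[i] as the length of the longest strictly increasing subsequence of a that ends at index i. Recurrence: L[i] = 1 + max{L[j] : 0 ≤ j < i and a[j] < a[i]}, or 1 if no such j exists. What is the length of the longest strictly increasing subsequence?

5

   i    0    1    2    3    4    5    6    7    8    9   10   11   12
a[i]    6    3   12    5    2   18   17   12    6   12   18    5   13
L[i]    1    1    2    2    1    3    3    3    3    4    5    2    5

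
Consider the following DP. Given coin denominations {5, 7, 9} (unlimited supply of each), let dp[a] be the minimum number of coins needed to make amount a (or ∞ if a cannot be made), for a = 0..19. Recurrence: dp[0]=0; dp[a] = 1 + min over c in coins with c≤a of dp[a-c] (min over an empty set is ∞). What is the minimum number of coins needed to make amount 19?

3

 a  0  1  2  3  4  5  6  7  8  9 10 11 12 13 14 15 16 17 18 19
dp  0  -  -  -  -  1  -  1  -  1  2  -  2  -  2  3  2  3  2  3
(- denotes ∞ / unreachable)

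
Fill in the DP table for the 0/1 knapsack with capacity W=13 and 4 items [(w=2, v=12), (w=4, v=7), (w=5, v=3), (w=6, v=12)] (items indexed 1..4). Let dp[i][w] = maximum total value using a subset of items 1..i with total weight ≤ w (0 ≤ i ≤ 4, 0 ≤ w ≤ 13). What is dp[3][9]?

19

i\w   0   1   2   3   4   5   6   7   8   9  10  11  12  13
  0   0   0   0   0   0   0   0   0   0   0   0   0   0   0
  1   0   0  12  12  12  12  12  12  12  12  12  12  12  12
  2   0   0  12  12  12  12  19  19  19  19  19  19  19  19
  3   0   0  12  12  12  12  19  19  19  19  19  22  22  22
  4   0   0  12  12  12  12  19  19  24  24  24  24  31  31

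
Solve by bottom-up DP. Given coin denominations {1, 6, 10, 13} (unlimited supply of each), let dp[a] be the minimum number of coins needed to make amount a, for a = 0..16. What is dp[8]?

3

 a  0  1  2  3  4  5  6  7  8  9 10 11 12 13 14 15 16
dp  0  1  2  3  4  5  1  2  3  4  1  2  2  1  2  3  2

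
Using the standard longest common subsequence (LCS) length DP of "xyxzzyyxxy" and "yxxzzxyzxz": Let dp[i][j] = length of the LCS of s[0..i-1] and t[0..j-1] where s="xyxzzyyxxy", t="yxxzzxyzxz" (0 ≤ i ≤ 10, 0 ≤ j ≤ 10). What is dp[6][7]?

5

   ''  y  x  x  z  z  x  y  z  x  z
''  0  0  0  0  0  0  0  0  0  0  0
 x  0  0  1  1  1  1  1  1  1  1  1
 y  0  1  1  1  1  1  1  2  2  2  2
 x  0  1  2  2  2  2  2  2  2  3  3
 z  0  1  2  2  3  3  3  3  3  3  4
 z  0  1  2  2  3  4  4  4  4  4  4
 y  0  1  2  2  3  4  4  5  5  5  5
 y  0  1  2  2  3  4  4  5  5  5  5
 x  0  1  2  3  3  4  5  5  5  6  6
 x  0  1  2  3  3  4  5  5  5  6  6
 y  0  1  2  3  3  4  5  6  6  6  6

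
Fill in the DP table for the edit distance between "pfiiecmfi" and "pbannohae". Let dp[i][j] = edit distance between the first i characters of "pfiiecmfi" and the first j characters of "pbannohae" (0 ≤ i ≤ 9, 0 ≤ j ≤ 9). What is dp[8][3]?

7

   ''  p  b  a  n  n  o  h  a  e
''  0  1  2  3  4  5  6  7  8  9
 p  1  0  1  2  3  4  5  6  7  8
 f  2  1  1  2  3  4  5  6  7  8
 i  3  2  2  2  3  4  5  6  7  8
 i  4  3  3  3  3  4  5  6  7  8
 e  5  4  4  4  4  4  5  6  7  7
 c  6  5  5  5  5  5  5  6  7  8
 m  7  6  6  6  6  6  6  6  7  8
 f  8  7  7  7  7  7  7  7  7  8
 i  9  8  8  8  8  8  8  8  8  8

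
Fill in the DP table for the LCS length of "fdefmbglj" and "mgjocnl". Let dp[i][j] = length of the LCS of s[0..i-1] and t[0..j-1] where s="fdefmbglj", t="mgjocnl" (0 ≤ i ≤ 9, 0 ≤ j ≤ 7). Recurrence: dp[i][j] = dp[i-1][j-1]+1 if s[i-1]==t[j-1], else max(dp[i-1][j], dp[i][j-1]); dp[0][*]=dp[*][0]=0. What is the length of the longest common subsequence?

3

   ''  m  g  j  o  c  n  l
''  0  0  0  0  0  0  0  0
 f  0  0  0  0  0  0  0  0
 d  0  0  0  0  0  0  0  0
 e  0  0  0  0  0  0  0  0
 f  0  0  0  0  0  0  0  0
 m  0  1  1  1  1  1  1  1
 b  0  1  1  1  1  1  1  1
 g  0  1  2  2  2  2  2  2
 l  0  1  2  2  2  2  2  3
 j  0  1  2  3  3  3  3  3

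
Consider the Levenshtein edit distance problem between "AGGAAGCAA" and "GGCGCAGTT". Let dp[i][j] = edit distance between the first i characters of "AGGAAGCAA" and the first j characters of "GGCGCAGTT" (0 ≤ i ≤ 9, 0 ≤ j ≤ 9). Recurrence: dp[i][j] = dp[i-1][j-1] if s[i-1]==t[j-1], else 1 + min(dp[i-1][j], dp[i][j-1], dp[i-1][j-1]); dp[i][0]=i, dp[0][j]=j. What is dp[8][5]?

   ''  G  G  C  G  C  A  G  T  T
''  0  1  2  3  4  5  6  7  8  9
 A  1  1  2  3  4  5  5  6  7  8
 G  2  1  1  2  3  4  5  5  6  7
 G  3  2  1  2  2  3  4  5  6  7
 A  4  3  2  2  3  3  3  4  5  6
 A  5  4  3  3  3  4  3  4  5  6
 G  6  5  4  4  3  4  4  3  4  5
 C  7  6  5  4  4  3  4  4  4  5
 A  8  7  6  5  5  4  3  4  5  5
 A  9  8  7  6  6  5  4  4  5  6

4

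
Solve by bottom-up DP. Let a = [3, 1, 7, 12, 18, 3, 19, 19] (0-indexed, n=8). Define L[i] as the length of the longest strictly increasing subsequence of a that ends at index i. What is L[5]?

   i    0    1    2    3    4    5    6    7
a[i]    3    1    7   12   18    3   19   19
L[i]    1    1    2    3    4    2    5    5

2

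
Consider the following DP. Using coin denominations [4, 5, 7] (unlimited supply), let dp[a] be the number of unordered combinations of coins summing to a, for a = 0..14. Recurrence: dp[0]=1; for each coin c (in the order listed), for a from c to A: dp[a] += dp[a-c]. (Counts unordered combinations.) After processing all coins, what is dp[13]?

1

after  coin     0     1     2     3     4     5     6     7     8     9    10    11    12    13    14
          4     1     0     0     0     1     0     0     0     1     0     0     0     1     0     0
          5     1     0     0     0     1     1     0     0     1     1     1     0     1     1     1
          7     1     0     0     0     1     1     0     1     1     1     1     1     2     1     2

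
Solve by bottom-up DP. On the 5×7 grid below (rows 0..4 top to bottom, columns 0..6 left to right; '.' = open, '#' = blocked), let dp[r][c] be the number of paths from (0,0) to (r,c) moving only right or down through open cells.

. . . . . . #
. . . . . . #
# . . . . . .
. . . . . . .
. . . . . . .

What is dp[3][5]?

50

r\c   0   1   2   3   4   5   6
  0   1   1   1   1   1   1   0
  1   1   2   3   4   5   6   0
  2   0   2   5   9  14  20  20
  3   0   2   7  16  30  50  70
  4   0   2   9  25  55 105 175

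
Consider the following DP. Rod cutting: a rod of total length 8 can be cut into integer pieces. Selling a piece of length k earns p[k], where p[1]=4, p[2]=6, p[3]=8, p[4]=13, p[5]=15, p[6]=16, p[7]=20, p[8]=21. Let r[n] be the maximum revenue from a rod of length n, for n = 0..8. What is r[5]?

20

   n    0    1    2    3    4    5    6    7    8
r[n]    0    4    8   12   16   20   24   28   32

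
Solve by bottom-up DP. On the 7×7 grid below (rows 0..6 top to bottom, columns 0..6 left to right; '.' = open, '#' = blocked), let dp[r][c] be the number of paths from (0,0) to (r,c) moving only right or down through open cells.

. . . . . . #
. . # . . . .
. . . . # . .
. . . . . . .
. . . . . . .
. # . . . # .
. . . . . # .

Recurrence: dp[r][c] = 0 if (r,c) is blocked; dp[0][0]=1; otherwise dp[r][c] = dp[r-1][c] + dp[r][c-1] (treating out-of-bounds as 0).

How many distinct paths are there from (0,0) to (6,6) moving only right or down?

68

r\c   0   1   2   3   4   5   6
  0   1   1   1   1   1   1   0
  1   1   2   0   1   2   3   3
  2   1   3   3   4   0   3   6
  3   1   4   7  11  11  14  20
  4   1   5  12  23  34  48  68
  5   1   0  12  35  69   0  68
  6   1   1  13  48 117   0  68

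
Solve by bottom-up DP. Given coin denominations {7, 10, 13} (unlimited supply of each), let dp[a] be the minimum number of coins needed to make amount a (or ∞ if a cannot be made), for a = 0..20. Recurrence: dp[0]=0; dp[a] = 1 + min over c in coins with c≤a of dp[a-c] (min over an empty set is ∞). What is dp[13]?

 a  0  1  2  3  4  5  6  7  8  9 10 11 12 13 14 15 16 17 18 19 20
dp  0  -  -  -  -  -  -  1  -  -  1  -  -  1  2  -  -  2  -  -  2
(- denotes ∞ / unreachable)

1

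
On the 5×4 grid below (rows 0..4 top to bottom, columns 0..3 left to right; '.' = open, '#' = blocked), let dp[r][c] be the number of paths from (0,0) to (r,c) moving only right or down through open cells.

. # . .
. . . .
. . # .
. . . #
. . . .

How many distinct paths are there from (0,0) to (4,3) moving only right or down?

7

r\c   0   1   2   3
  0   1   0   0   0
  1   1   1   1   1
  2   1   2   0   1
  3   1   3   3   0
  4   1   4   7   7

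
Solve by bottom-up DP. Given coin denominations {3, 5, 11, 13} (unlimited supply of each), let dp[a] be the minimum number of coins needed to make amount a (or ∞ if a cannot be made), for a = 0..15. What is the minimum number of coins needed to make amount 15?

 a  0  1  2  3  4  5  6  7  8  9 10 11 12 13 14 15
dp  0  -  -  1  -  1  2  -  2  3  2  1  4  1  2  3
(- denotes ∞ / unreachable)

3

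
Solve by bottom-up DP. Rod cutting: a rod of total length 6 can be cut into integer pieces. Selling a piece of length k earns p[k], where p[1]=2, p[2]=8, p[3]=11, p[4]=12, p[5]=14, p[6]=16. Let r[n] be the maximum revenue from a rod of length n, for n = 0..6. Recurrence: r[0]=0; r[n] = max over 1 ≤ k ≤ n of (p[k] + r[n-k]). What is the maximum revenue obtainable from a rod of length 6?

   n    0    1    2    3    4    5    6
r[n]    0    2    8   11   16   19   24

24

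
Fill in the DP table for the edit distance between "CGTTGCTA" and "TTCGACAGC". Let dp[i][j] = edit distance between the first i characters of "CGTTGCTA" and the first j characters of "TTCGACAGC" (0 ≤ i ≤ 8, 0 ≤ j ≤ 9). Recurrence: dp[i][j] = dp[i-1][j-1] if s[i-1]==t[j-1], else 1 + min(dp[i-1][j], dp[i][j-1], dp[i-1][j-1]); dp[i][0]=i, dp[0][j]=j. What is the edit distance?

7

   ''  T  T  C  G  A  C  A  G  C
''  0  1  2  3  4  5  6  7  8  9
 C  1  1  2  2  3  4  5  6  7  8
 G  2  2  2  3  2  3  4  5  6  7
 T  3  2  2  3  3  3  4  5  6  7
 T  4  3  2  3  4  4  4  5  6  7
 G  5  4  3  3  3  4  5  5  5  6
 C  6  5  4  3  4  4  4  5  6  5
 T  7  6  5  4  4  5  5  5  6  6
 A  8  7  6  5  5  4  5  5  6  7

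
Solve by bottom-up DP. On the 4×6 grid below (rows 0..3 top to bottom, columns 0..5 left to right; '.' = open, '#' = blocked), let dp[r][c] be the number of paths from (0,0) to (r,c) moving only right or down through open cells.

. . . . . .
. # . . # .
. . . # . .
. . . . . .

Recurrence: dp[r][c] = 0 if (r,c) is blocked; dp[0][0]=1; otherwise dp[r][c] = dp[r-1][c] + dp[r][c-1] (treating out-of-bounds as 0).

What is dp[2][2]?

2

r\c   0   1   2   3   4   5
  0   1   1   1   1   1   1
  1   1   0   1   2   0   1
  2   1   1   2   0   0   1
  3   1   2   4   4   4   5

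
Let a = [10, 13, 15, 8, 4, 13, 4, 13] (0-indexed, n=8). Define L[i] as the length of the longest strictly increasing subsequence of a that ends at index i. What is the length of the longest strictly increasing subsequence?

   i    0    1    2    3    4    5    6    7
a[i]   10   13   15    8    4   13    4   13
L[i]    1    2    3    1    1    2    1    2

3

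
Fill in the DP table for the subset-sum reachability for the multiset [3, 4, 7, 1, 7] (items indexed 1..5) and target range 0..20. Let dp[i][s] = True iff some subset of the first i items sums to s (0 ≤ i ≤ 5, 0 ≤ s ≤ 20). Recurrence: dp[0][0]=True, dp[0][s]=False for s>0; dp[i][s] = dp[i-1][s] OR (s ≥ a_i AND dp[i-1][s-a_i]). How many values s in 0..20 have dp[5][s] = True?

15

i\s   0   1   2   3   4   5   6   7   8   9  10  11  12  13  14  15  16  17  18  19  20
  0   T   F   F   F   F   F   F   F   F   F   F   F   F   F   F   F   F   F   F   F   F
  1   T   F   F   T   F   F   F   F   F   F   F   F   F   F   F   F   F   F   F   F   F
  2   T   F   F   T   T   F   F   T   F   F   F   F   F   F   F   F   F   F   F   F   F
  3   T   F   F   T   T   F   F   T   F   F   T   T   F   F   T   F   F   F   F   F   F
  4   T   T   F   T   T   T   F   T   T   F   T   T   T   F   T   T   F   F   F   F   F
  5   T   T   F   T   T   T   F   T   T   F   T   T   T   F   T   T   F   T   T   T   F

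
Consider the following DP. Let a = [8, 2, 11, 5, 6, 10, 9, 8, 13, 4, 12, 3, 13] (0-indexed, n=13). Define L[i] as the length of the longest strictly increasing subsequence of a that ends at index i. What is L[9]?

2

   i    0    1    2    3    4    5    6    7    8    9   10   11   12
a[i]    8    2   11    5    6   10    9    8   13    4   12    3   13
L[i]    1    1    2    2    3    4    4    4    5    2    5    2    6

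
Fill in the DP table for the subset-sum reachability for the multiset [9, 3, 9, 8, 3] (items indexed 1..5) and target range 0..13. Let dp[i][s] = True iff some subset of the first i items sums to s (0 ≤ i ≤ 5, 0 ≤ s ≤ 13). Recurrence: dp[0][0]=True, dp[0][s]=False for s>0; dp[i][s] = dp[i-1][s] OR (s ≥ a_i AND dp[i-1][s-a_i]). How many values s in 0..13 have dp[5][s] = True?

i\s   0   1   2   3   4   5   6   7   8   9  10  11  12  13
  0   T   F   F   F   F   F   F   F   F   F   F   F   F   F
  1   T   F   F   F   F   F   F   F   F   T   F   F   F   F
  2   T   F   F   T   F   F   F   F   F   T   F   F   T   F
  3   T   F   F   T   F   F   F   F   F   T   F   F   T   F
  4   T   F   F   T   F   F   F   F   T   T   F   T   T   F
  5   T   F   F   T   F   F   T   F   T   T   F   T   T   F

7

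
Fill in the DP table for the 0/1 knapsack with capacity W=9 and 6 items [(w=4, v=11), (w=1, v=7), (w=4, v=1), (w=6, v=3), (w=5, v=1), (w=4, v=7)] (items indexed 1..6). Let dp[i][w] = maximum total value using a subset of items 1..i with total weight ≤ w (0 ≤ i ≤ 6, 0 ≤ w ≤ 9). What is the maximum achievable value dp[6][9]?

i\w   0   1   2   3   4   5   6   7   8   9
  0   0   0   0   0   0   0   0   0   0   0
  1   0   0   0   0  11  11  11  11  11  11
  2   0   7   7   7  11  18  18  18  18  18
  3   0   7   7   7  11  18  18  18  18  19
  4   0   7   7   7  11  18  18  18  18  19
  5   0   7   7   7  11  18  18  18  18  19
  6   0   7   7   7  11  18  18  18  18  25

25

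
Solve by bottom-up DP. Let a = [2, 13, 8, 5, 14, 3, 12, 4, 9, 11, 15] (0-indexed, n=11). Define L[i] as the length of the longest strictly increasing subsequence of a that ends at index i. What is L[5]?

   i    0    1    2    3    4    5    6    7    8    9   10
a[i]    2   13    8    5   14    3   12    4    9   11   15
L[i]    1    2    2    2    3    2    3    3    4    5    6

2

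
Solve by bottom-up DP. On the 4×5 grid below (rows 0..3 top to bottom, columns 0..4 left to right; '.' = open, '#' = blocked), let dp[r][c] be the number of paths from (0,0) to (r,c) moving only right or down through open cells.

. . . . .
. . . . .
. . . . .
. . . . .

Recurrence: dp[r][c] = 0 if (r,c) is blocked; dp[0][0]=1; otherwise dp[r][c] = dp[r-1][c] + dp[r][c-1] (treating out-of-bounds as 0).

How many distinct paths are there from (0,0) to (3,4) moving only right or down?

35

r\c   0   1   2   3   4
  0   1   1   1   1   1
  1   1   2   3   4   5
  2   1   3   6  10  15
  3   1   4  10  20  35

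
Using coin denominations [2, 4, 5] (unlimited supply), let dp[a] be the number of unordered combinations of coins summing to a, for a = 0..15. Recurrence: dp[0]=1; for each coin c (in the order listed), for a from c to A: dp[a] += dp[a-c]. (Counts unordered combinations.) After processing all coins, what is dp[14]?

after  coin     0     1     2     3     4     5     6     7     8     9    10    11    12    13    14    15
          2     1     0     1     0     1     0     1     0     1     0     1     0     1     0     1     0
          4     1     0     1     0     2     0     2     0     3     0     3     0     4     0     4     0
          5     1     0     1     0     2     1     2     1     3     2     4     2     5     3     6     4

6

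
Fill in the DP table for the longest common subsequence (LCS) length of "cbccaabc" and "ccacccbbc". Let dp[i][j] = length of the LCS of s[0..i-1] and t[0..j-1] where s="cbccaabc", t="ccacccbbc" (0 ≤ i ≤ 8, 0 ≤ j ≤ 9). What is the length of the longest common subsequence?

   ''  c  c  a  c  c  c  b  b  c
''  0  0  0  0  0  0  0  0  0  0
 c  0  1  1  1  1  1  1  1  1  1
 b  0  1  1  1  1  1  1  2  2  2
 c  0  1  2  2  2  2  2  2  2  3
 c  0  1  2  2  3  3  3  3  3  3
 a  0  1  2  3  3  3  3  3  3  3
 a  0  1  2  3  3  3  3  3  3  3
 b  0  1  2  3  3  3  3  4  4  4
 c  0  1  2  3  4  4  4  4  4  5

5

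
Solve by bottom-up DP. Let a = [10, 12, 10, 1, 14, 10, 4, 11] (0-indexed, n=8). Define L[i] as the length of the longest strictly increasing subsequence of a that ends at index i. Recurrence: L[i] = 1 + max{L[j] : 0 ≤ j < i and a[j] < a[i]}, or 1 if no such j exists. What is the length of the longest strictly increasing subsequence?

3

   i    0    1    2    3    4    5    6    7
a[i]   10   12   10    1   14   10    4   11
L[i]    1    2    1    1    3    2    2    3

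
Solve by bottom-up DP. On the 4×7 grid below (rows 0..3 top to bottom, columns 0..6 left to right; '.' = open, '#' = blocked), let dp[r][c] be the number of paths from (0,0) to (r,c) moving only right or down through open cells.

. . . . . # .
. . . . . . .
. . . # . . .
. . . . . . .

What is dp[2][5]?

10

r\c   0   1   2   3   4   5   6
  0   1   1   1   1   1   0   0
  1   1   2   3   4   5   5   5
  2   1   3   6   0   5  10  15
  3   1   4  10  10  15  25  40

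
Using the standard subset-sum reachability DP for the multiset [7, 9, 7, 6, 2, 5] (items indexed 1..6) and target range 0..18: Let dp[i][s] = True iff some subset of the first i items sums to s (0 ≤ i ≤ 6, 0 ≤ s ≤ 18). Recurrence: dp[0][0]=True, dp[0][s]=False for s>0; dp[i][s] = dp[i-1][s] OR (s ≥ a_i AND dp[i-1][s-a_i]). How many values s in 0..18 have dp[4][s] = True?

i\s   0   1   2   3   4   5   6   7   8   9  10  11  12  13  14  15  16  17  18
  0   T   F   F   F   F   F   F   F   F   F   F   F   F   F   F   F   F   F   F
  1   T   F   F   F   F   F   F   T   F   F   F   F   F   F   F   F   F   F   F
  2   T   F   F   F   F   F   F   T   F   T   F   F   F   F   F   F   T   F   F
  3   T   F   F   F   F   F   F   T   F   T   F   F   F   F   T   F   T   F   F
  4   T   F   F   F   F   F   T   T   F   T   F   F   F   T   T   T   T   F   F
  5   T   F   T   F   F   F   T   T   T   T   F   T   F   T   T   T   T   T   T
  6   T   F   T   F   F   T   T   T   T   T   F   T   T   T   T   T   T   T   T

8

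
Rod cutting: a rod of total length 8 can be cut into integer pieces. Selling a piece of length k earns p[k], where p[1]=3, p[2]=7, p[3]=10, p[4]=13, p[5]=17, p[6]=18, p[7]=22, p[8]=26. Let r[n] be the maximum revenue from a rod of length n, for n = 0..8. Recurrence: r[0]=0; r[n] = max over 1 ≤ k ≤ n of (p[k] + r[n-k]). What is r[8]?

   n    0    1    2    3    4    5    6    7    8
r[n]    0    3    7   10   14   17   21   24   28

28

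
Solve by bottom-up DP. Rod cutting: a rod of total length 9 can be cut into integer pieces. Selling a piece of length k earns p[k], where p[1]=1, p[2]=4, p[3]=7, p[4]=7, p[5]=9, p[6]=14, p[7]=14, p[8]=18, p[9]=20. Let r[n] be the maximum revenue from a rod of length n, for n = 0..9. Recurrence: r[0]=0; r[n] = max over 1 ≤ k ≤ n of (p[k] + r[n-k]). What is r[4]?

8

   n    0    1    2    3    4    5    6    7    8    9
r[n]    0    1    4    7    8   11   14   15   18   21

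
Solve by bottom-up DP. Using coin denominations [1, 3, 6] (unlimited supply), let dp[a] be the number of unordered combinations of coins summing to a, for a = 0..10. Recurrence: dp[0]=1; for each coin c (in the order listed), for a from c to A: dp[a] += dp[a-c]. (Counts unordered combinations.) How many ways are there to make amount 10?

after  coin     0     1     2     3     4     5     6     7     8     9    10
          1     1     1     1     1     1     1     1     1     1     1     1
          3     1     1     1     2     2     2     3     3     3     4     4
          6     1     1     1     2     2     2     4     4     4     6     6

6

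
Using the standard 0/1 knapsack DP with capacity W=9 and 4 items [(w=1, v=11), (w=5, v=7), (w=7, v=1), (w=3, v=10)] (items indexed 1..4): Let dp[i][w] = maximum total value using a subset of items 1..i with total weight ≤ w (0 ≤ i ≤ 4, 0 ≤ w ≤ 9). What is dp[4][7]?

i\w   0   1   2   3   4   5   6   7   8   9
  0   0   0   0   0   0   0   0   0   0   0
  1   0  11  11  11  11  11  11  11  11  11
  2   0  11  11  11  11  11  18  18  18  18
  3   0  11  11  11  11  11  18  18  18  18
  4   0  11  11  11  21  21  21  21  21  28

21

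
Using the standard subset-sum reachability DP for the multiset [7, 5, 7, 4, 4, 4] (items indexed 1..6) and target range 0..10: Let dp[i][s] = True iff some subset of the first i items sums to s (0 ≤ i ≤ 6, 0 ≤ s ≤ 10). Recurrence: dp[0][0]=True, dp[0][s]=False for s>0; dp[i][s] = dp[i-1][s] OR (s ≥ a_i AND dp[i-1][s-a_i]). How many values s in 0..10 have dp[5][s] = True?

i\s   0   1   2   3   4   5   6   7   8   9  10
  0   T   F   F   F   F   F   F   F   F   F   F
  1   T   F   F   F   F   F   F   T   F   F   F
  2   T   F   F   F   F   T   F   T   F   F   F
  3   T   F   F   F   F   T   F   T   F   F   F
  4   T   F   F   F   T   T   F   T   F   T   F
  5   T   F   F   F   T   T   F   T   T   T   F
  6   T   F   F   F   T   T   F   T   T   T   F

6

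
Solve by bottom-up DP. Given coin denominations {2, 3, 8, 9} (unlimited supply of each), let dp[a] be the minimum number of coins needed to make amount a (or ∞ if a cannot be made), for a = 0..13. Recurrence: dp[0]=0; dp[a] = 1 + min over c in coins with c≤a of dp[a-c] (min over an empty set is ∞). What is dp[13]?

3

 a  0  1  2  3  4  5  6  7  8  9 10 11 12 13
dp  0  -  1  1  2  2  2  3  1  1  2  2  2  3
(- denotes ∞ / unreachable)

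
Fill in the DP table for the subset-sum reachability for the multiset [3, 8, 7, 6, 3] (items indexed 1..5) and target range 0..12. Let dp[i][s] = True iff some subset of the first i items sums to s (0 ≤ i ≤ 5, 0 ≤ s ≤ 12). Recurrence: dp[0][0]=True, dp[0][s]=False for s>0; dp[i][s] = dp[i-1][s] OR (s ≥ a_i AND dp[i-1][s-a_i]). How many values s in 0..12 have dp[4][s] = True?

8

i\s   0   1   2   3   4   5   6   7   8   9  10  11  12
  0   T   F   F   F   F   F   F   F   F   F   F   F   F
  1   T   F   F   T   F   F   F   F   F   F   F   F   F
  2   T   F   F   T   F   F   F   F   T   F   F   T   F
  3   T   F   F   T   F   F   F   T   T   F   T   T   F
  4   T   F   F   T   F   F   T   T   T   T   T   T   F
  5   T   F   F   T   F   F   T   T   T   T   T   T   T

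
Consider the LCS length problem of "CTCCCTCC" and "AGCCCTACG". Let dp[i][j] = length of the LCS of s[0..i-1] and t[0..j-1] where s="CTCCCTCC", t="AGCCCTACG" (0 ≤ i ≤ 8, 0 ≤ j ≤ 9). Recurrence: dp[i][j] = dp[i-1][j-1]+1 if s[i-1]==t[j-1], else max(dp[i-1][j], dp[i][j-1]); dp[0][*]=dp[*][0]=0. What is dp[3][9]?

3

   ''  A  G  C  C  C  T  A  C  G
''  0  0  0  0  0  0  0  0  0  0
 C  0  0  0  1  1  1  1  1  1  1
 T  0  0  0  1  1  1  2  2  2  2
 C  0  0  0  1  2  2  2  2  3  3
 C  0  0  0  1  2  3  3  3  3  3
 C  0  0  0  1  2  3  3  3  4  4
 T  0  0  0  1  2  3  4  4  4  4
 C  0  0  0  1  2  3  4  4  5  5
 C  0  0  0  1  2  3  4  4  5  5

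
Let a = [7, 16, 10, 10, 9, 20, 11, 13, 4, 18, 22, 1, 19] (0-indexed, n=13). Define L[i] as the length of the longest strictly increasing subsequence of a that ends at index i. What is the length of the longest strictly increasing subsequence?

   i    0    1    2    3    4    5    6    7    8    9   10   11   12
a[i]    7   16   10   10    9   20   11   13    4   18   22    1   19
L[i]    1    2    2    2    2    3    3    4    1    5    6    1    6

6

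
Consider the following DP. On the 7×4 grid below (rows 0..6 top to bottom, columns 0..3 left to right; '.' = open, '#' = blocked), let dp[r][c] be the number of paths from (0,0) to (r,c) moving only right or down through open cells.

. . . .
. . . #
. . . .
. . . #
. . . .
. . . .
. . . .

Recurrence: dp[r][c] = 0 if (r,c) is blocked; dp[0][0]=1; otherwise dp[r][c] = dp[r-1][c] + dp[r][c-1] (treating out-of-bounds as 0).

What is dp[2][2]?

r\c   0   1   2   3
  0   1   1   1   1
  1   1   2   3   0
  2   1   3   6   6
  3   1   4  10   0
  4   1   5  15  15
  5   1   6  21  36
  6   1   7  28  64

6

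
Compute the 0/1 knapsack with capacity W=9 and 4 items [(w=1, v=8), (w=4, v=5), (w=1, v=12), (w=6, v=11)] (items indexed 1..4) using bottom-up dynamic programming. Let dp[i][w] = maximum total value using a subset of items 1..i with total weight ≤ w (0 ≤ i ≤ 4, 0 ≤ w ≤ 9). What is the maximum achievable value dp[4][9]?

i\w   0   1   2   3   4   5   6   7   8   9
  0   0   0   0   0   0   0   0   0   0   0
  1   0   8   8   8   8   8   8   8   8   8
  2   0   8   8   8   8  13  13  13  13  13
  3   0  12  20  20  20  20  25  25  25  25
  4   0  12  20  20  20  20  25  25  31  31

31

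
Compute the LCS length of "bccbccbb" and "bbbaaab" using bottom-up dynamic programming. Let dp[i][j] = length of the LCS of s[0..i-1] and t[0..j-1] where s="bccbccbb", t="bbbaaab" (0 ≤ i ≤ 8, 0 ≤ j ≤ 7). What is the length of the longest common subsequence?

   ''  b  b  b  a  a  a  b
''  0  0  0  0  0  0  0  0
 b  0  1  1  1  1  1  1  1
 c  0  1  1  1  1  1  1  1
 c  0  1  1  1  1  1  1  1
 b  0  1  2  2  2  2  2  2
 c  0  1  2  2  2  2  2  2
 c  0  1  2  2  2  2  2  2
 b  0  1  2  3  3  3  3  3
 b  0  1  2  3  3  3  3  4

4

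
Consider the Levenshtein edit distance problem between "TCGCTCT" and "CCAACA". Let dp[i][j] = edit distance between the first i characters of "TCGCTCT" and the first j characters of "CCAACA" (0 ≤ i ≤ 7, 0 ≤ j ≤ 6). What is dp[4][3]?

   ''  C  C  A  A  C  A
''  0  1  2  3  4  5  6
 T  1  1  2  3  4  5  6
 C  2  1  1  2  3  4  5
 G  3  2  2  2  3  4  5
 C  4  3  2  3  3  3  4
 T  5  4  3  3  4  4  4
 C  6  5  4  4  4  4  5
 T  7  6  5  5  5  5  5

3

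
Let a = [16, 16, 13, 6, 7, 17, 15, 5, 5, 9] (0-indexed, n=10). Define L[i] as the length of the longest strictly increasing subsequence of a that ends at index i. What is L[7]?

   i    0    1    2    3    4    5    6    7    8    9
a[i]   16   16   13    6    7   17   15    5    5    9
L[i]    1    1    1    1    2    3    3    1    1    3

1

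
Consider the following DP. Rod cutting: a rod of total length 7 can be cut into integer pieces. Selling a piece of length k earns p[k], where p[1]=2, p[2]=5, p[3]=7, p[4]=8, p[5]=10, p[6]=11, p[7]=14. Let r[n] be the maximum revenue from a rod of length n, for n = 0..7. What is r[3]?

7

   n    0    1    2    3    4    5    6    7
r[n]    0    2    5    7   10   12   15   17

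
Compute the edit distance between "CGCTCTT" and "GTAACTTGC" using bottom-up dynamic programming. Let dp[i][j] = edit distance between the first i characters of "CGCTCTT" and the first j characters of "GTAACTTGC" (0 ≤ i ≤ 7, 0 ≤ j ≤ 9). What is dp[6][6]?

   ''  G  T  A  A  C  T  T  G  C
''  0  1  2  3  4  5  6  7  8  9
 C  1  1  2  3  4  4  5  6  7  8
 G  2  1  2  3  4  5  5  6  6  7
 C  3  2  2  3  4  4  5  6  7  6
 T  4  3  2  3  4  5  4  5  6  7
 C  5  4  3  3  4  4  5  5  6  6
 T  6  5  4  4  4  5  4  5  6  7
 T  7  6  5  5  5  5  5  4  5  6

4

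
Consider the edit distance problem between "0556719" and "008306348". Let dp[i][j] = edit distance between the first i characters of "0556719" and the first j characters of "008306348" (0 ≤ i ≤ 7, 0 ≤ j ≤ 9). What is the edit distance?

   ''  0  0  8  3  0  6  3  4  8
''  0  1  2  3  4  5  6  7  8  9
 0  1  0  1  2  3  4  5  6  7  8
 5  2  1  1  2  3  4  5  6  7  8
 5  3  2  2  2  3  4  5  6  7  8
 6  4  3  3  3  3  4  4  5  6  7
 7  5  4  4  4  4  4  5  5  6  7
 1  6  5  5  5  5  5  5  6  6  7
 9  7  6  6  6  6  6  6  6  7  7

7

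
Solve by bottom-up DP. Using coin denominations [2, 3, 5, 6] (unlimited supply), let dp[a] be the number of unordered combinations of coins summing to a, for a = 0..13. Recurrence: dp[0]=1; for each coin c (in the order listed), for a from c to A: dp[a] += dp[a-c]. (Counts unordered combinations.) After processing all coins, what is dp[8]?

4

after  coin     0     1     2     3     4     5     6     7     8     9    10    11    12    13
          2     1     0     1     0     1     0     1     0     1     0     1     0     1     0
          3     1     0     1     1     1     1     2     1     2     2     2     2     3     2
          5     1     0     1     1     1     2     2     2     3     3     4     4     5     5
          6     1     0     1     1     1     2     3     2     4     4     5     6     8     7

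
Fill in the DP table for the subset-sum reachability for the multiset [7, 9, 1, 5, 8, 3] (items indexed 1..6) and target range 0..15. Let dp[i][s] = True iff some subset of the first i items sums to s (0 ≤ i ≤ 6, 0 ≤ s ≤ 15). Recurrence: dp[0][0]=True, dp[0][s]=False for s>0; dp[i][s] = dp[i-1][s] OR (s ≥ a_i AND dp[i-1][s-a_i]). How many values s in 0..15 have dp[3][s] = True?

6

i\s   0   1   2   3   4   5   6   7   8   9  10  11  12  13  14  15
  0   T   F   F   F   F   F   F   F   F   F   F   F   F   F   F   F
  1   T   F   F   F   F   F   F   T   F   F   F   F   F   F   F   F
  2   T   F   F   F   F   F   F   T   F   T   F   F   F   F   F   F
  3   T   T   F   F   F   F   F   T   T   T   T   F   F   F   F   F
  4   T   T   F   F   F   T   T   T   T   T   T   F   T   T   T   T
  5   T   T   F   F   F   T   T   T   T   T   T   F   T   T   T   T
  6   T   T   F   T   T   T   T   T   T   T   T   T   T   T   T   T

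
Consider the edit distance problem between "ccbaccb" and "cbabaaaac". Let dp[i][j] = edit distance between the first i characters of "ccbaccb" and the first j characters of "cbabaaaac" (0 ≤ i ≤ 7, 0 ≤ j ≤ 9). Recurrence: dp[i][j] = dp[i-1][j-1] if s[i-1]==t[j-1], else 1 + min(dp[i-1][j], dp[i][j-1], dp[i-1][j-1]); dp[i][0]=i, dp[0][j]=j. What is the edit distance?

6

   ''  c  b  a  b  a  a  a  a  c
''  0  1  2  3  4  5  6  7  8  9
 c  1  0  1  2  3  4  5  6  7  8
 c  2  1  1  2  3  4  5  6  7  7
 b  3  2  1  2  2  3  4  5  6  7
 a  4  3  2  1  2  2  3  4  5  6
 c  5  4  3  2  2  3  3  4  5  5
 c  6  5  4  3  3  3  4  4  5  5
 b  7  6  5  4  3  4  4  5  5  6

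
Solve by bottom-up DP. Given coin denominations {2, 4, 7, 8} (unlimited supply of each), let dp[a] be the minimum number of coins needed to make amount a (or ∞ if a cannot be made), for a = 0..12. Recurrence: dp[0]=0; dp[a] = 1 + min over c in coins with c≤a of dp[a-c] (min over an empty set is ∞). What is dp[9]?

2

 a  0  1  2  3  4  5  6  7  8  9 10 11 12
dp  0  -  1  -  1  -  2  1  1  2  2  2  2
(- denotes ∞ / unreachable)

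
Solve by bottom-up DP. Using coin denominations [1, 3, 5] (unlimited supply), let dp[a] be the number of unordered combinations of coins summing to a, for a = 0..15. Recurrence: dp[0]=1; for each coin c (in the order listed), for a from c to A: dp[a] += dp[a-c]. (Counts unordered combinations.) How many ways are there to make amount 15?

after  coin     0     1     2     3     4     5     6     7     8     9    10    11    12    13    14    15
          1     1     1     1     1     1     1     1     1     1     1     1     1     1     1     1     1
          3     1     1     1     2     2     2     3     3     3     4     4     4     5     5     5     6
          5     1     1     1     2     2     3     4     4     5     6     7     8     9    10    11    13

13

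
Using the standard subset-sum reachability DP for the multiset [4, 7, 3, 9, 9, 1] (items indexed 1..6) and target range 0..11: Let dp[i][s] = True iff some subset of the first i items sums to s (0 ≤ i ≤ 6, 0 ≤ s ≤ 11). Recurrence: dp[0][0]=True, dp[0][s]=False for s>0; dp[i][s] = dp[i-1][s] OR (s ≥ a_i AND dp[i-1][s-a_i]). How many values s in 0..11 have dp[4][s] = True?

7

i\s   0   1   2   3   4   5   6   7   8   9  10  11
  0   T   F   F   F   F   F   F   F   F   F   F   F
  1   T   F   F   F   T   F   F   F   F   F   F   F
  2   T   F   F   F   T   F   F   T   F   F   F   T
  3   T   F   F   T   T   F   F   T   F   F   T   T
  4   T   F   F   T   T   F   F   T   F   T   T   T
  5   T   F   F   T   T   F   F   T   F   T   T   T
  6   T   T   F   T   T   T   F   T   T   T   T   T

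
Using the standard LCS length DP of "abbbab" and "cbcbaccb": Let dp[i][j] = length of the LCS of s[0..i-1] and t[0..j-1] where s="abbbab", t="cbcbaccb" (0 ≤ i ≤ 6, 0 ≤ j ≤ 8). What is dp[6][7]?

   ''  c  b  c  b  a  c  c  b
''  0  0  0  0  0  0  0  0  0
 a  0  0  0  0  0  1  1  1  1
 b  0  0  1  1  1  1  1  1  2
 b  0  0  1  1  2  2  2  2  2
 b  0  0  1  1  2  2  2  2  3
 a  0  0  1  1  2  3  3  3  3
 b  0  0  1  1  2  3  3  3  4

3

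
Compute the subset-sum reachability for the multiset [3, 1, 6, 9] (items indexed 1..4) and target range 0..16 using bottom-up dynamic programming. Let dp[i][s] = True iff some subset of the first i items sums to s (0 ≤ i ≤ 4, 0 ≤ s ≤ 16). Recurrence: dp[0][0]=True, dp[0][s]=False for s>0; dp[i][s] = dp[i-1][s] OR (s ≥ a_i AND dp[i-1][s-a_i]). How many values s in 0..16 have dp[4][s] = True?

i\s   0   1   2   3   4   5   6   7   8   9  10  11  12  13  14  15  16
  0   T   F   F   F   F   F   F   F   F   F   F   F   F   F   F   F   F
  1   T   F   F   T   F   F   F   F   F   F   F   F   F   F   F   F   F
  2   T   T   F   T   T   F   F   F   F   F   F   F   F   F   F   F   F
  3   T   T   F   T   T   F   T   T   F   T   T   F   F   F   F   F   F
  4   T   T   F   T   T   F   T   T   F   T   T   F   T   T   F   T   T

12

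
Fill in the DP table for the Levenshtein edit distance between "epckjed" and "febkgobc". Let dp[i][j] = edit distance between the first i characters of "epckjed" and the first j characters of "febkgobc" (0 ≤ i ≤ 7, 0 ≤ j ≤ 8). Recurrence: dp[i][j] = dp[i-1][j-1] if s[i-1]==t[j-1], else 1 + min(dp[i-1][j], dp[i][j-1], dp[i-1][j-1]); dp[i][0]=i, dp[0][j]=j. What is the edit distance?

7

   ''  f  e  b  k  g  o  b  c
''  0  1  2  3  4  5  6  7  8
 e  1  1  1  2  3  4  5  6  7
 p  2  2  2  2  3  4  5  6  7
 c  3  3  3  3  3  4  5  6  6
 k  4  4  4  4  3  4  5  6  7
 j  5  5  5  5  4  4  5  6  7
 e  6  6  5  6  5  5  5  6  7
 d  7  7  6  6  6  6  6  6  7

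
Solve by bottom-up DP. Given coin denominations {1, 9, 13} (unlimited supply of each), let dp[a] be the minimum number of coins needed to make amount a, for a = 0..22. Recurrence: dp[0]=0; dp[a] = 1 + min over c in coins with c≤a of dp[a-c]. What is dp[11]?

3

 a  0  1  2  3  4  5  6  7  8  9 10 11 12 13 14 15 16 17 18 19 20 21 22
dp  0  1  2  3  4  5  6  7  8  1  2  3  4  1  2  3  4  5  2  3  4  5  2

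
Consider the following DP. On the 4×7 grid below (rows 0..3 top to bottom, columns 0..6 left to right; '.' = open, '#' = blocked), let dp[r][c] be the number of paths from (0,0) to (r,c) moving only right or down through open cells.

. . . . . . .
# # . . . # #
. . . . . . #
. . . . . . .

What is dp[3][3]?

r\c   0   1   2   3   4   5   6
  0   1   1   1   1   1   1   1
  1   0   0   1   2   3   0   0
  2   0   0   1   3   6   6   0
  3   0   0   1   4  10  16  16

4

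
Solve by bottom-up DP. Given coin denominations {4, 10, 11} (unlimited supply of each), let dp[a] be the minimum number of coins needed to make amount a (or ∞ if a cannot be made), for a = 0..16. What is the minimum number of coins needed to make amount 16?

4

 a  0  1  2  3  4  5  6  7  8  9 10 11 12 13 14 15 16
dp  0  -  -  -  1  -  -  -  2  -  1  1  3  -  2  2  4
(- denotes ∞ / unreachable)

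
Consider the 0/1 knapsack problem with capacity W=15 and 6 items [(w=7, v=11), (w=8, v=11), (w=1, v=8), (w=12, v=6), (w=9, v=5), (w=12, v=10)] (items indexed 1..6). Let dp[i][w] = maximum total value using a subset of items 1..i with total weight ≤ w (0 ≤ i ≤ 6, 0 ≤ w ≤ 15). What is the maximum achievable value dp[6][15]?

22

i\w   0   1   2   3   4   5   6   7   8   9  10  11  12  13  14  15
  0   0   0   0   0   0   0   0   0   0   0   0   0   0   0   0   0
  1   0   0   0   0   0   0   0  11  11  11  11  11  11  11  11  11
  2   0   0   0   0   0   0   0  11  11  11  11  11  11  11  11  22
  3   0   8   8   8   8   8   8  11  19  19  19  19  19  19  19  22
  4   0   8   8   8   8   8   8  11  19  19  19  19  19  19  19  22
  5   0   8   8   8   8   8   8  11  19  19  19  19  19  19  19  22
  6   0   8   8   8   8   8   8  11  19  19  19  19  19  19  19  22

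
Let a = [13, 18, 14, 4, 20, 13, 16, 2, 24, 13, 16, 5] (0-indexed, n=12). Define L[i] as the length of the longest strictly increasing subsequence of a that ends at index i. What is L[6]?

   i    0    1    2    3    4    5    6    7    8    9   10   11
a[i]   13   18   14    4   20   13   16    2   24   13   16    5
L[i]    1    2    2    1    3    2    3    1    4    2    3    2

3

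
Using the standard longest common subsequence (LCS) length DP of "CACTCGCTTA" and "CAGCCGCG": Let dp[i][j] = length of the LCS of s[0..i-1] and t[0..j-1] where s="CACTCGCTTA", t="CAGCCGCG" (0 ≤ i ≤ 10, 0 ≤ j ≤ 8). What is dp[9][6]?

   ''  C  A  G  C  C  G  C  G
''  0  0  0  0  0  0  0  0  0
 C  0  1  1  1  1  1  1  1  1
 A  0  1  2  2  2  2  2  2  2
 C  0  1  2  2  3  3  3  3  3
 T  0  1  2  2  3  3  3  3  3
 C  0  1  2  2  3  4  4  4  4
 G  0  1  2  3  3  4  5  5  5
 C  0  1  2  3  4  4  5  6  6
 T  0  1  2  3  4  4  5  6  6
 T  0  1  2  3  4  4  5  6  6
 A  0  1  2  3  4  4  5  6  6

5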